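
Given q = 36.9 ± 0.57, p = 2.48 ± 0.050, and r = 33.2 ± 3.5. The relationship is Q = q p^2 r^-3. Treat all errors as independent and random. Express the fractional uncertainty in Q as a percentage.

31.9%

Q is a product of powers, so relative uncertainties combine in quadrature:
  (1·δq/q)² = (1×0.0154)² = 0.000239;  (2·δp/p)² = (2×0.0202)² = 0.00163;  (-3·δr/r)² = (-3×0.105)² = 0.100
δQ/Q = √(0.102) = 0.319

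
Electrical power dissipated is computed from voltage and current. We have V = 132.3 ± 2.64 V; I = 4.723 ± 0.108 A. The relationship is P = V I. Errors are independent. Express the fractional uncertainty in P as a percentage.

Relative error in a monomial: (δP/P)² = Σ (nᵢ · δxᵢ/xᵢ)².
  (1·δV/V)² = (1×0.0200)² = 0.000398;  (1·δI/I)² = (1×0.0229)² = 0.000523
δP/P = √(0.000921) = 0.0303

3.03%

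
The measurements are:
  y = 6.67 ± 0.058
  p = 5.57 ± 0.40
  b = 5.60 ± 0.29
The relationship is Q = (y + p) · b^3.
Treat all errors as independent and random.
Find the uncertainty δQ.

341

Let u = y + p = 12.2. δu = √(δy² + δp²) = √(0.00336 + 0.160) = 0.404, so δu/u = 0.0330.
Q is then a monomial in u, b:
δQ/Q = √((δu/u)² + (3·δb/b)²) = √(0.00109 + 0.0241) = 0.159
Q = 2150, so δQ = 0.159 × 2150 = 341.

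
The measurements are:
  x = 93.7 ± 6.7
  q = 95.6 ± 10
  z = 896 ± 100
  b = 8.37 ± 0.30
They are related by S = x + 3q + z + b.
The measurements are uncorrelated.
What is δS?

Absolute uncertainties add in quadrature for a linear combination:
  (δx)² = 44.9;  (3·δq)² = 900;  (δz)² = 10000;  (δb)² = 0.0900
δS = √(10900) = 105

105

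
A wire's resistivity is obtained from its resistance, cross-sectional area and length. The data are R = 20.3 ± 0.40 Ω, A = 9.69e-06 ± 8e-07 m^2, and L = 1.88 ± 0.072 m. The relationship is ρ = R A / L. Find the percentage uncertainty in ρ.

Relative error in a monomial: (δρ/ρ)² = Σ (nᵢ · δxᵢ/xᵢ)².
  (1·δR/R)² = (1×0.0197)² = 0.000388;  (1·δA/A)² = (1×0.0826)² = 0.00682;  (-1·δL/L)² = (-1×0.0383)² = 0.00147
δρ/ρ = √(0.00867) = 0.0931

9.31%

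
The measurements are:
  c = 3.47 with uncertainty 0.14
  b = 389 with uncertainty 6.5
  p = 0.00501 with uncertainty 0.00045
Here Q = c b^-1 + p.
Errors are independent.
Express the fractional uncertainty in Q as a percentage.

4.27%

Let w = c·b^-1 = 0.00892. δw/w = √((1·δc/c)² + (-1·δb/b)²) = √(0.00163 + 0.000279) = 0.0437, so δw = 0.000390.
Q = w + p: δQ = √(δw² + δp²) = √(1.52e-07 + 2.02e-07) = 0.000595
Q = 0.0139, so δQ/Q = 0.000595/0.0139 = 0.0427.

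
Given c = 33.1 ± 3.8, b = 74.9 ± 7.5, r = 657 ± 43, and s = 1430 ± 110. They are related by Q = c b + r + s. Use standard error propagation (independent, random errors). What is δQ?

396

Let p = c·b = 2480. δp/p = √((1·δc/c)² + (1·δb/b)²) = √(0.0132 + 0.0100) = 0.152, so δp = 378.
Q = p + r + s: δQ = √(δp² + δr² + δs²) = √(1.43e+05 + 1850 + 12100) = 396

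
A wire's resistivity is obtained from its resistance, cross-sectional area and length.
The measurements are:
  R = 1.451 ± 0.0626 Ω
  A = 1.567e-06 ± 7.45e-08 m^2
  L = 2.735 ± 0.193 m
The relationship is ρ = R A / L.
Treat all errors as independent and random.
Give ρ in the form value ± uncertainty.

(8.313 ± 0.793) × 10^-7 Ω·m

Each factor contributes (exponent × relative error)² to (δρ/ρ)²:
  (1·δR/R)² = (1×0.0431)² = 0.00186;  (1·δA/A)² = (1×0.0475)² = 0.00226;  (-1·δL/L)² = (-1×0.0706)² = 0.00498
δρ/ρ = √(0.00910) = 0.0954
ρ = 8.313e-07 Ω·m, so δρ = 0.0954 × 8.313e-07 = 7.93e-08 Ω·m.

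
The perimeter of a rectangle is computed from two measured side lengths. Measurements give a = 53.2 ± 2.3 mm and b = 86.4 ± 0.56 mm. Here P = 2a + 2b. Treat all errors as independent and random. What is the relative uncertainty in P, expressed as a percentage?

Sums and differences: (δP)² = Σ (cᵢ δxᵢ)².
  (2·δa)² = 21.2;  (2·δb)² = 1.25
δP = √(22.4) = 4.73 mm
P = 279 mm, so δP/P = 4.73/279 = 0.0170.

1.70%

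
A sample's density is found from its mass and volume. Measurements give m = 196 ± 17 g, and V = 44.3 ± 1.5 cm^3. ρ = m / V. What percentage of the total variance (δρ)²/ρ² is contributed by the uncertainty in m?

86.8%

(δρ/ρ)² = (1·δm/m)² + (-1·δV/V)²
  m term: (1×0.0867)² = 0.00752
  V term: (-1×0.0339)² = 0.00115
Total = 0.00867. Share from m = 0.00752/0.00867 = 0.868.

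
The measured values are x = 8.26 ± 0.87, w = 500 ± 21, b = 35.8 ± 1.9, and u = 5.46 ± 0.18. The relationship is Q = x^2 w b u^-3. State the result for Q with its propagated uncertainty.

7500 ± 1820

Products/powers → add relative errors in quadrature, weighted by exponent:
  (2·δx/x)² = (2×0.105)² = 0.0444;  (1·δw/w)² = (1×0.0420)² = 0.00176;  (1·δb/b)² = (1×0.0531)² = 0.00282;  (-3·δu/u)² = (-3×0.0330)² = 0.00978
δQ/Q = √(0.0587) = 0.242
Q = 7500, so δQ = 0.242 × 7500 = 1820.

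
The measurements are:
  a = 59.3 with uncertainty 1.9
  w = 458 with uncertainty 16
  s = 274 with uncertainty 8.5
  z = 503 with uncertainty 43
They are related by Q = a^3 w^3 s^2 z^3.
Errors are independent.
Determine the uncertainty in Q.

5.74e+25

For a monomial Q ∝ a^3, w^3, s^2, z^3, fractional errors add in quadrature:
  (3·δa/a)² = (3×0.0320)² = 0.00924;  (3·δw/w)² = (3×0.0349)² = 0.0110;  (2·δs/s)² = (2×0.0310)² = 0.00385;  (3·δz/z)² = (3×0.0855)² = 0.0658
δQ/Q = √(0.0898) = 0.300
Q = 1.91e+26, so δQ = 0.300 × 1.91e+26 = 5.74e+25.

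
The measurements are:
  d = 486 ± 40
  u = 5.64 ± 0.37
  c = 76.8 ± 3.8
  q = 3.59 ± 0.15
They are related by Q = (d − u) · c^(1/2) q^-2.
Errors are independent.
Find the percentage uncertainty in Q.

Let w = d − u = 480. δw = √(δd² + δu²) = √(1600 + 0.137) = 40.0, so δw/w = 0.0833.
Q is then a monomial in w, c, q:
δQ/Q = √((δw/w)² + (½·δc/c)² + (-2·δq/q)²) = √(0.00693 + 0.000612 + 0.00698) = 0.121

12.1%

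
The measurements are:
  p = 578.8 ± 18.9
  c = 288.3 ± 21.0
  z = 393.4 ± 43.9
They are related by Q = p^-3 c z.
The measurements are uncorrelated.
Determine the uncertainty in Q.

Q is a product of powers, so relative uncertainties combine in quadrature:
  (-3·δp/p)² = (-3×0.0327)² = 0.00960;  (1·δc/c)² = (1×0.0728)² = 0.00531;  (1·δz/z)² = (1×0.112)² = 0.0125
δQ/Q = √(0.0274) = 0.165
Q = 0.0005849, so δQ = 0.165 × 0.0005849 = 9.67e-05.

9.67e-05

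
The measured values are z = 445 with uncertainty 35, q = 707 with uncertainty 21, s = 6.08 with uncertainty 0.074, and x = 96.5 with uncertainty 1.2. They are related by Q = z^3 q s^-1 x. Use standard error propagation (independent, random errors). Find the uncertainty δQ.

2.36e+11

Since Q is a product/quotient, work with relative uncertainties:
  (3·δz/z)² = (3×0.0787)² = 0.0557;  (1·δq/q)² = (1×0.0297)² = 0.000882;  (-1·δs/s)² = (-1×0.0122)² = 0.000148;  (1·δx/x)² = (1×0.0124)² = 0.000155
δQ/Q = √(0.0569) = 0.238
Q = 9.89e+11, so δQ = 0.238 × 9.89e+11 = 2.36e+11.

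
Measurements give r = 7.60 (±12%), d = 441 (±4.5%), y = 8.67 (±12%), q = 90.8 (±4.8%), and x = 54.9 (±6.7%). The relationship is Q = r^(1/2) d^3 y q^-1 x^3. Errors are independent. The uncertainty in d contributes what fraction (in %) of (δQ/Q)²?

(δQ/Q)² = (½·δr/r)² + (3·δd/d)² + (1·δy/y)² + (-1·δq/q)² + (3·δx/x)²
  r term: (0.5×0.120)² = 0.00360
  d term: (3×0.0450)² = 0.0182
  y term: (1×0.120)² = 0.0144
  q term: (-1×0.0480)² = 0.00230
  x term: (3×0.0670)² = 0.0404
Total = 0.0789. Share from d = 0.0182/0.0789 = 0.231.

23.1%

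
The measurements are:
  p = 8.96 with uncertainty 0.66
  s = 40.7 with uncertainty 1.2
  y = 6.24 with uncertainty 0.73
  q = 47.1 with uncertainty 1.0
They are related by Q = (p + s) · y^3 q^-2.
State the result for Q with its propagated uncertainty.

Let u = p + s = 49.7. δu = √(δp² + δs²) = √(0.436 + 1.44) = 1.37, so δu/u = 0.0276.
Q is then a monomial in u, y, q:
δQ/Q = √((δu/u)² + (3·δy/y)² + (-2·δq/q)²) = √(0.000761 + 0.123 + 0.00180) = 0.355
Q = 5.44, so δQ = 0.355 × 5.44 = 1.93.

5.44 ± 1.93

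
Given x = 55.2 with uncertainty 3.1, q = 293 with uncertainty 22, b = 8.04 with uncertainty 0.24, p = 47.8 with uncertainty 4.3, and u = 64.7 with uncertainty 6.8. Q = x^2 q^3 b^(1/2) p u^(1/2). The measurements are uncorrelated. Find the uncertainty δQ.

Relative error in a monomial: (δQ/Q)² = Σ (nᵢ · δxᵢ/xᵢ)².
  (2·δx/x)² = (2×0.0562)² = 0.0126;  (3·δq/q)² = (3×0.0751)² = 0.0507;  (½·δb/b)² = (0.5×0.0299)² = 0.000223;  (1·δp/p)² = (1×0.0900)² = 0.00809;  (½·δu/u)² = (0.5×0.105)² = 0.00276
δQ/Q = √(0.0744) = 0.273
Q = 8.36e+13, so δQ = 0.273 × 8.36e+13 = 2.28e+13.

2.28e+13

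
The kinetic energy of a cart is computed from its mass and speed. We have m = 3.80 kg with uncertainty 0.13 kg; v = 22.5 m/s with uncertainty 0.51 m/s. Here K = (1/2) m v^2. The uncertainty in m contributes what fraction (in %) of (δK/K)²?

36.3%

(δK/K)² = (1·δm/m)² + (2·δv/v)²
  m term: (1×0.0342)² = 0.00117
  v term: (2×0.0227)² = 0.00206
Total = 0.00323. Share from m = 0.00117/0.00323 = 0.363.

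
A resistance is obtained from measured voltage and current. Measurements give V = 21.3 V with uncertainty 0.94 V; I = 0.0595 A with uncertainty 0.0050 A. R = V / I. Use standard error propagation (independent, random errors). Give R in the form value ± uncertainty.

Products/powers → add relative errors in quadrature, weighted by exponent:
  (1·δV/V)² = (1×0.0441)² = 0.00195;  (-1·δI/I)² = (-1×0.0840)² = 0.00706
δR/R = √(0.00901) = 0.0949
R = 358 Ω, so δR = 0.0949 × 358 = 34.0 Ω.

358 ± 34.0 Ω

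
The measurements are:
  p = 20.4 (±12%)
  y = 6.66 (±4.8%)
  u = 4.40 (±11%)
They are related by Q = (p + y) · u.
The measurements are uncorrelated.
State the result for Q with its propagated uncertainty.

119 ± 17.0

Let w = p + y = 27.1. δw = √(δp² + δy²) = √(5.99 + 0.102) = 2.47, so δw/w = 0.0912.
Q is then a monomial in w, u:
δQ/Q = √((δw/w)² + (1·δu/u)²) = √(0.00832 + 0.0121) = 0.143
Q = 119, so δQ = 0.143 × 119 = 17.0.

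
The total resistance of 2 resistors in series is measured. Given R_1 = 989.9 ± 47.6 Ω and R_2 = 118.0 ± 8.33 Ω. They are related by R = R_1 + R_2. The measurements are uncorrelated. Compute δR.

48.3 Ω

Absolute uncertainties add in quadrature for a linear combination:
  (δR_1)² = 2270;  (δR_2)² = 69.4
δR = √(2340) = 48.3 Ω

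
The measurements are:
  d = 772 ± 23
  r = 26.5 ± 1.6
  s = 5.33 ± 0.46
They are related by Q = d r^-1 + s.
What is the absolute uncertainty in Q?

Let p = d·r^-1 = 29.1. δp/p = √((1·δd/d)² + (-1·δr/r)²) = √(0.000888 + 0.00365) = 0.0673, so δp = 1.96.
Q = p + s: δQ = √(δp² + δs²) = √(3.85 + 0.212) = 2.01

2.01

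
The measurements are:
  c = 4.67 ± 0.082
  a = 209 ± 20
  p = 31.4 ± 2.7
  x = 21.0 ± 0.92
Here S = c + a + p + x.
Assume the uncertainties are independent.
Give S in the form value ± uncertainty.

266 ± 20.2

For a sum/difference, combine absolute errors in quadrature:
  (δc)² = 0.00672;  (δa)² = 400;  (δp)² = 7.29;  (δx)² = 0.846
δS = √(408) = 20.2
S = 266.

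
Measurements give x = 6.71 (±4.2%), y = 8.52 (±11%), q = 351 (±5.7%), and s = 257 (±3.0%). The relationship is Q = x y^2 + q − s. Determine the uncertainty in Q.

Let p = x·y^2 = 487. δp/p = √((1·δx/x)² + (2·δy/y)²) = √(0.00176 + 0.0484) = 0.224, so δp = 109.
Q = p + q − s: δQ = √(δp² + δq² + δs²) = √(11900 + 400 + 59.4) = 111

111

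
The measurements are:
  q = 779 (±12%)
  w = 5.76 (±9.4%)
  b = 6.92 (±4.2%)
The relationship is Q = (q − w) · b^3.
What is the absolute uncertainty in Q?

44700

Let u = q − w = 773. δu = √(δq² + δw²) = √(8740 + 0.293) = 93.5, so δu/u = 0.121.
Q is then a monomial in u, b:
δQ/Q = √((δu/u)² + (3·δb/b)²) = √(0.0146 + 0.0159) = 0.175
Q = 2.56e+05, so δQ = 0.175 × 2.56e+05 = 44700.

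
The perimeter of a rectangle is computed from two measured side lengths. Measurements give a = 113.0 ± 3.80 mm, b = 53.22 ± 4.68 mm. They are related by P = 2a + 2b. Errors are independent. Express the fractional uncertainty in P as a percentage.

3.63%

P is a linear combination, so absolute uncertainties add in quadrature:
  (2·δa)² = 57.8;  (2·δb)² = 87.6
δP = √(145) = 12.1 mm
P = 332.4 mm, so δP/P = 12.1/332.4 = 0.0363.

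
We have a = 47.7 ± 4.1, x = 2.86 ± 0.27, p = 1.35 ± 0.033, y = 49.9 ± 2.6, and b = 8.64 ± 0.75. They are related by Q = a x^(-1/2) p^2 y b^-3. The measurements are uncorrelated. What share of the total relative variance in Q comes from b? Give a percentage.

82.2%

(δQ/Q)² = (1·δa/a)² + (−½·δx/x)² + (2·δp/p)² + (1·δy/y)² + (-3·δb/b)²
  a term: (1×0.0860)² = 0.00739
  x term: (-0.5×0.0944)² = 0.00223
  p term: (2×0.0244)² = 0.00239
  y term: (1×0.0521)² = 0.00271
  b term: (-3×0.0868)² = 0.0678
Total = 0.0825. Share from b = 0.0678/0.0825 = 0.822.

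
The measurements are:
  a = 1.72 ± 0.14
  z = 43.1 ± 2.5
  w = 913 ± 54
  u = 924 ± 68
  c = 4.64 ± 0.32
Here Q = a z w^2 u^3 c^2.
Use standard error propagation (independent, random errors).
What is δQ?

3.18e+17

Each factor contributes (exponent × relative error)² to (δQ/Q)²:
  (1·δa/a)² = (1×0.0814)² = 0.00663;  (1·δz/z)² = (1×0.0580)² = 0.00336;  (2·δw/w)² = (2×0.0591)² = 0.0140;  (3·δu/u)² = (3×0.0736)² = 0.0487;  (2·δc/c)² = (2×0.0690)² = 0.0190
δQ/Q = √(0.0918) = 0.303
Q = 1.05e+18, so δQ = 0.303 × 1.05e+18 = 3.18e+17.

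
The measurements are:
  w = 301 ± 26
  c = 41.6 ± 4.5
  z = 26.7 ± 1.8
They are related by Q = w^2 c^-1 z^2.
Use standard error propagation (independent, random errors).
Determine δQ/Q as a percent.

24.4%

Q is a product of powers, so relative uncertainties combine in quadrature:
  (2·δw/w)² = (2×0.0864)² = 0.0298;  (-1·δc/c)² = (-1×0.108)² = 0.0117;  (2·δz/z)² = (2×0.0674)² = 0.0182
δQ/Q = √(0.0597) = 0.244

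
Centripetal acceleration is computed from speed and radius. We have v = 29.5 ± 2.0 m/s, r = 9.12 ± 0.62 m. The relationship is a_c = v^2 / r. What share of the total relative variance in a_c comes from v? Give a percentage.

79.9%

(δa_c/a_c)² = (2·δv/v)² + (-1·δr/r)²
  v term: (2×0.0678)² = 0.0184
  r term: (-1×0.0680)² = 0.00462
Total = 0.0230. Share from v = 0.0184/0.0230 = 0.799.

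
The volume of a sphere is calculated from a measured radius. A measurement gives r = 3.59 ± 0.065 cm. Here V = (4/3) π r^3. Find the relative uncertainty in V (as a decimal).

Each factor contributes (exponent × relative error)² to (δV/V)²:
  (3·δr/r)² = (3×0.0181)² = 0.00295
δV/V = √(0.00295) = 0.0543

0.0543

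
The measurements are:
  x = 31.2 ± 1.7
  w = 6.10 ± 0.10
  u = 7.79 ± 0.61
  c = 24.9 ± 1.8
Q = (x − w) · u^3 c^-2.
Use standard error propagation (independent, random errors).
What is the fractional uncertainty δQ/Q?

0.284

Let h = x − w = 25.1. δh = √(δx² + δw²) = √(2.89 + 0.0100) = 1.70, so δh/h = 0.0678.
Q is then a monomial in h, u, c:
δQ/Q = √((δh/h)² + (3·δu/u)² + (-2·δc/c)²) = √(0.00460 + 0.0552 + 0.0209) = 0.284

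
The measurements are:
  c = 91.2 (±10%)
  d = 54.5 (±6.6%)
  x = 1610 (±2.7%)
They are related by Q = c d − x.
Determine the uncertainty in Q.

Let p = c·d = 4970. δp/p = √((1·δc/c)² + (1·δd/d)²) = √(0.0100 + 0.00436) = 0.120, so δp = 596.
Q = p − x: δQ = √(δp² + δx²) = √(3.55e+05 + 1890) = 597

597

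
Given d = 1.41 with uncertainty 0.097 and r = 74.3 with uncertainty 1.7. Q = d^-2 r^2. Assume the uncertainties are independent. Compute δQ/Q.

Q is a product of powers, so relative uncertainties combine in quadrature:
  (-2·δd/d)² = (-2×0.0688)² = 0.0189;  (2·δr/r)² = (2×0.0229)² = 0.00209
δQ/Q = √(0.0210) = 0.145

0.145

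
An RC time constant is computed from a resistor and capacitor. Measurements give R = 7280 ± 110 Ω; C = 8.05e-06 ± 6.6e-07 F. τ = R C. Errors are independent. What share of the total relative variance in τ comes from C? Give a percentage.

96.7%

(δτ/τ)² = (1·δR/R)² + (1·δC/C)²
  R term: (1×0.0151)² = 0.000228
  C term: (1×0.0820)² = 0.00672
Total = 0.00695. Share from C = 0.00672/0.00695 = 0.967.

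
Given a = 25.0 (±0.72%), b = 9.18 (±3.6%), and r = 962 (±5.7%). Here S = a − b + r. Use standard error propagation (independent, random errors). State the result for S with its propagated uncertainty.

978 ± 54.8

For a sum/difference, combine absolute errors in quadrature:
  (δa)² = 0.0324;  (δb)² = 0.109;  (δr)² = 3010
δS = √(3010) = 54.8
S = 978.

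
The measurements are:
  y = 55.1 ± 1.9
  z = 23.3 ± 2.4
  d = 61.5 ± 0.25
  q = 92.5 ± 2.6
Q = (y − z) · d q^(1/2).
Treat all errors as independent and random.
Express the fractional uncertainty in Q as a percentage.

Let u = y − z = 31.8. δu = √(δy² + δz²) = √(3.61 + 5.76) = 3.06, so δu/u = 0.0963.
Q is then a monomial in u, d, q:
δQ/Q = √((δu/u)² + (1·δd/d)² + (½·δq/q)²) = √(0.00927 + 1.65e-05 + 0.000198) = 0.0974

9.74%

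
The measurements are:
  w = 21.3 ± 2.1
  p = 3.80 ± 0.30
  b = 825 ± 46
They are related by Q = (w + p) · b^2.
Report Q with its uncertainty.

(1.71 ± 0.239) × 10^7

Let u = w + p = 25.1. δu = √(δw² + δp²) = √(4.41 + 0.0900) = 2.12, so δu/u = 0.0845.
Q is then a monomial in u, b:
δQ/Q = √((δu/u)² + (2·δb/b)²) = √(0.00714 + 0.0124) = 0.140
Q = 1.71e+07, so δQ = 0.140 × 1.71e+07 = 2.39e+06.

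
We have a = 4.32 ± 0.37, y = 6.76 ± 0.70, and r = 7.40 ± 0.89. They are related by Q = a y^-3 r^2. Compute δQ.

0.308

Products/powers → add relative errors in quadrature, weighted by exponent:
  (1·δa/a)² = (1×0.0856)² = 0.00734;  (-3·δy/y)² = (-3×0.104)² = 0.0965;  (2·δr/r)² = (2×0.120)² = 0.0579
δQ/Q = √(0.162) = 0.402
Q = 0.766, so δQ = 0.402 × 0.766 = 0.308.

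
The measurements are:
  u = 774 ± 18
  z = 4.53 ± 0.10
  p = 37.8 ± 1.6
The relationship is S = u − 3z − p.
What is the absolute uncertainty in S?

For a sum/difference, combine absolute errors in quadrature:
  (δu)² = 324;  (3·δz)² = 0.0900;  (δp)² = 2.56
δS = √(327) = 18.1

18.1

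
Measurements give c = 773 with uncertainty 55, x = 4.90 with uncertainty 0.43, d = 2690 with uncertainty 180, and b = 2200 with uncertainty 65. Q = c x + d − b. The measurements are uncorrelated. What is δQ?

469

Let p = c·x = 3790. δp/p = √((1·δc/c)² + (1·δx/x)²) = √(0.00506 + 0.00770) = 0.113, so δp = 428.
Q = p + d − b: δQ = √(δp² + δd² + δb²) = √(1.83e+05 + 32400 + 4220) = 469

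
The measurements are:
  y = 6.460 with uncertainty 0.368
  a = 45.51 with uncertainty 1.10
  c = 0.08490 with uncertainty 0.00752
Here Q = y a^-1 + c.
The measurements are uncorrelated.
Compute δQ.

Let p = y·a^-1 = 0.1419. δp/p = √((1·δy/y)² + (-1·δa/a)²) = √(0.00325 + 0.000584) = 0.0619, so δp = 0.00878.
Q = p + c: δQ = √(δp² + δc²) = √(7.72e-05 + 5.66e-05) = 0.0116

0.0116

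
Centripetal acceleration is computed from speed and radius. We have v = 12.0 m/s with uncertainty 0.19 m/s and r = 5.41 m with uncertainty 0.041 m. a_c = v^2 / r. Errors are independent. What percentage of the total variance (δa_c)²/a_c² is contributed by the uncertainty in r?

(δa_c/a_c)² = (2·δv/v)² + (-1·δr/r)²
  v term: (2×0.0158)² = 0.00100
  r term: (-1×0.00758)² = 5.74e-05
Total = 0.00106. Share from r = 5.74e-05/0.00106 = 0.0542.

5.42%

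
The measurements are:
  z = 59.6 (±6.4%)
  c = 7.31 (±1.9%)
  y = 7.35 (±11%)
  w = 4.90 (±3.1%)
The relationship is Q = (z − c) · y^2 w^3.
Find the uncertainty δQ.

83000

Let u = z − c = 52.3. δu = √(δz² + δc²) = √(14.5 + 0.0193) = 3.82, so δu/u = 0.0730.
Q is then a monomial in u, y, w:
δQ/Q = √((δu/u)² + (2·δy/y)² + (3·δw/w)²) = √(0.00533 + 0.0484 + 0.00865) = 0.250
Q = 3.32e+05, so δQ = 0.250 × 3.32e+05 = 83000.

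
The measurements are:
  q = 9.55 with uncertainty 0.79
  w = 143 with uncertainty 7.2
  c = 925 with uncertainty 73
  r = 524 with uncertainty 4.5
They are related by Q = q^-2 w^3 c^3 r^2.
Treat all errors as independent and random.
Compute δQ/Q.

0.326

Q is a product of powers, so relative uncertainties combine in quadrature:
  (-2·δq/q)² = (-2×0.0827)² = 0.0274;  (3·δw/w)² = (3×0.0503)² = 0.0228;  (3·δc/c)² = (3×0.0789)² = 0.0561;  (2·δr/r)² = (2×0.00859)² = 0.000295
δQ/Q = √(0.107) = 0.326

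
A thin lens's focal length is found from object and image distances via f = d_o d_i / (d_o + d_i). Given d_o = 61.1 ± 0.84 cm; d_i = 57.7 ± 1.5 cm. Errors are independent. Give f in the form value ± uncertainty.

∂f/∂d_o = (d_i/(d_o+d_i))² = 0.236;  ∂f/∂d_i = (d_o/(d_o+d_i))² = 0.265
δf = √((∂f/∂d_o · δd_o)² + (∂f/∂d_i · δd_i)²) = √(0.0393 + 0.157) = 0.443 cm
f = 29.7 cm.

29.7 ± 0.443 cm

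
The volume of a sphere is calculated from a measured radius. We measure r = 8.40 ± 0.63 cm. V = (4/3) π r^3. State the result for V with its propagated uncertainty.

Products/powers → add relative errors in quadrature, weighted by exponent:
  (3·δr/r)² = (3×0.0750)² = 0.0506
δV/V = √(0.0506) = 0.225
V = 2480 cm^3, so δV = 0.225 × 2480 = 559 cm^3.

2480 ± 559 cm^3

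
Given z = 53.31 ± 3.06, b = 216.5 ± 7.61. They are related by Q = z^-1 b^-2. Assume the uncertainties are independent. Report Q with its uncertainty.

(4.002 ± 0.363) × 10^-7

For a monomial Q ∝ z^-1, b^-2, fractional errors add in quadrature:
  (-1·δz/z)² = (-1×0.0574)² = 0.00329;  (-2·δb/b)² = (-2×0.0352)² = 0.00494
δQ/Q = √(0.00824) = 0.0908
Q = 4.002e-07, so δQ = 0.0908 × 4.002e-07 = 3.63e-08.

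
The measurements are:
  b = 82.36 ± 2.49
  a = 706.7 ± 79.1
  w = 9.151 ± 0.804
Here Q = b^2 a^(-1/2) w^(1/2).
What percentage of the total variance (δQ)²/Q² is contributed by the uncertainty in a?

35.9%

(δQ/Q)² = (2·δb/b)² + (−½·δa/a)² + (½·δw/w)²
  b term: (2×0.0302)² = 0.00366
  a term: (-0.5×0.112)² = 0.00313
  w term: (0.5×0.0879)² = 0.00193
Total = 0.00872. Share from a = 0.00313/0.00872 = 0.359.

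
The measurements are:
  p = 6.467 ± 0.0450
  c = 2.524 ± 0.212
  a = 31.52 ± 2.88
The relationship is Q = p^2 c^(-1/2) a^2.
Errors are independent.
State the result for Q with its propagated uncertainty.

Relative error in a monomial: (δQ/Q)² = Σ (nᵢ · δxᵢ/xᵢ)².
  (2·δp/p)² = (2×0.00696)² = 0.000194;  (−½·δc/c)² = (-0.5×0.0840)² = 0.00176;  (2·δa/a)² = (2×0.0914)² = 0.0334
δQ/Q = √(0.0354) = 0.188
Q = 26150, so δQ = 0.188 × 26150 = 4920.

26150 ± 4920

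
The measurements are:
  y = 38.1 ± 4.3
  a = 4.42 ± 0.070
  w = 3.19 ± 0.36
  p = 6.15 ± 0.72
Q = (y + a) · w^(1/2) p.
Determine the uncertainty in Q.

Let u = y + a = 42.5. δu = √(δy² + δa²) = √(18.5 + 0.00490) = 4.30, so δu/u = 0.101.
Q is then a monomial in u, w, p:
δQ/Q = √((δu/u)² + (½·δw/w)² + (1·δp/p)²) = √(0.0102 + 0.00318 + 0.0137) = 0.165
Q = 467, so δQ = 0.165 × 467 = 76.9.

76.9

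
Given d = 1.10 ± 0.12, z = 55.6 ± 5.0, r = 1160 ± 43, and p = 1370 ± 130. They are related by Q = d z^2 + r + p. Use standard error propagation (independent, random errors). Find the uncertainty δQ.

Let w = d·z^2 = 3400. δw/w = √((1·δd/d)² + (2·δz/z)²) = √(0.0119 + 0.0323) = 0.210, so δw = 715.
Q = w + r + p: δQ = √(δw² + δr² + δp²) = √(5.12e+05 + 1850 + 16900) = 728

728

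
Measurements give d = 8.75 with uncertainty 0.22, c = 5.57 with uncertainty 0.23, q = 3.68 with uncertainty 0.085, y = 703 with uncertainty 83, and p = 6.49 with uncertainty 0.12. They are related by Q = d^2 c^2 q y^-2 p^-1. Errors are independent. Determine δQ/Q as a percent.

For a monomial Q ∝ d^2, c^2, q, y^-2, p^-1, fractional errors add in quadrature:
  (2·δd/d)² = (2×0.0251)² = 0.00253;  (2·δc/c)² = (2×0.0413)² = 0.00682;  (1·δq/q)² = (1×0.0231)² = 0.000534;  (-2·δy/y)² = (-2×0.118)² = 0.0558;  (-1·δp/p)² = (-1×0.0185)² = 0.000342
δQ/Q = √(0.0660) = 0.257

25.7%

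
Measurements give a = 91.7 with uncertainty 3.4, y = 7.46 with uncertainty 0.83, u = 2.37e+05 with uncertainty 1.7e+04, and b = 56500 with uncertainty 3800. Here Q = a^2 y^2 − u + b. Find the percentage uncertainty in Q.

Let p = a^2·y^2 = 4.68e+05. δp/p = √((2·δa/a)² + (2·δy/y)²) = √(0.00550 + 0.0495) = 0.235, so δp = 1.1e+05.
Q = p − u + b: δQ = √(δp² + δu² + δb²) = √(1.2e+10 + 2.89e+08 + 1.44e+07) = 1.11e+05
Q = 2.87e+05, so δQ/Q = 1.11e+05/2.87e+05 = 0.387.

38.7%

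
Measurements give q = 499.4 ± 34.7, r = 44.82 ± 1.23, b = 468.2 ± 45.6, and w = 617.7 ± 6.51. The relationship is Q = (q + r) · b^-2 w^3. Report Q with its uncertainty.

Let u = q + r = 544.2. δu = √(δq² + δr²) = √(1200 + 1.51) = 34.7, so δu/u = 0.0638.
Q is then a monomial in u, b, w:
δQ/Q = √((δu/u)² + (-2·δb/b)² + (3·δw/w)²) = √(0.00407 + 0.0379 + 0.001000) = 0.207
Q = 585100, so δQ = 0.207 × 585100 = 1.21e+05.

(5.851 ± 1.21) × 10^5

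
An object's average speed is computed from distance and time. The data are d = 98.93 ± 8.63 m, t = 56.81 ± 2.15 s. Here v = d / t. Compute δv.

0.166 m/s

Since v is a product/quotient, work with relative uncertainties:
  (1·δd/d)² = (1×0.0872)² = 0.00761;  (-1·δt/t)² = (-1×0.0378)² = 0.00143
δv/v = √(0.00904) = 0.0951
v = 1.741 m/s, so δv = 0.0951 × 1.741 = 0.166 m/s.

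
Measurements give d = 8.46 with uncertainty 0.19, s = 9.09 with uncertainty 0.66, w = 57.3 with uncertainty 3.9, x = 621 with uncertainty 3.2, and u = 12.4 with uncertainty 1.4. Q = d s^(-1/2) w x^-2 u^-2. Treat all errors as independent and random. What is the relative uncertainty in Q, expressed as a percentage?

Products/powers → add relative errors in quadrature, weighted by exponent:
  (1·δd/d)² = (1×0.0225)² = 0.000504;  (−½·δs/s)² = (-0.5×0.0726)² = 0.00132;  (1·δw/w)² = (1×0.0681)² = 0.00463;  (-2·δx/x)² = (-2×0.00515)² = 0.000106;  (-2·δu/u)² = (-2×0.113)² = 0.0510
δQ/Q = √(0.0575) = 0.240

24.0%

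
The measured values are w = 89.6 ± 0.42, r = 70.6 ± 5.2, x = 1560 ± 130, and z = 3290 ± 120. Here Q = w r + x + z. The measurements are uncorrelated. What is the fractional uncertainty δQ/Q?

0.0447

Let p = w·r = 6330. δp/p = √((1·δw/w)² + (1·δr/r)²) = √(2.2e-05 + 0.00542) = 0.0738, so δp = 467.
Q = p + x + z: δQ = √(δp² + δx² + δz²) = √(2.18e+05 + 16900 + 14400) = 499
Q = 11200, so δQ/Q = 499/11200 = 0.0447.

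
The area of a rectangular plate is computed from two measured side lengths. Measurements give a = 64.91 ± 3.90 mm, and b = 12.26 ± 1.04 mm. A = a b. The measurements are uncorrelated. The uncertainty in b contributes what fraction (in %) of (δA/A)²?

66.6%

(δA/A)² = (1·δa/a)² + (1·δb/b)²
  a term: (1×0.0601)² = 0.00361
  b term: (1×0.0848)² = 0.00720
Total = 0.0108. Share from b = 0.00720/0.0108 = 0.666.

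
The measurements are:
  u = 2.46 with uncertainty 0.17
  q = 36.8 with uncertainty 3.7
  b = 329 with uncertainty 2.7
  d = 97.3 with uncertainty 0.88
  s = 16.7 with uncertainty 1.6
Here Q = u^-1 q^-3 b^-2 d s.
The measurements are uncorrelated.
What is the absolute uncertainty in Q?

Each factor contributes (exponent × relative error)² to (δQ/Q)²:
  (-1·δu/u)² = (-1×0.0691)² = 0.00478;  (-3·δq/q)² = (-3×0.101)² = 0.0910;  (-2·δb/b)² = (-2×0.00821)² = 0.000269;  (1·δd/d)² = (1×0.00904)² = 8.18e-05;  (1·δs/s)² = (1×0.0958)² = 0.00918
δQ/Q = √(0.105) = 0.324
Q = 1.22e-07, so δQ = 0.324 × 1.22e-07 = 3.97e-08.

3.97e-08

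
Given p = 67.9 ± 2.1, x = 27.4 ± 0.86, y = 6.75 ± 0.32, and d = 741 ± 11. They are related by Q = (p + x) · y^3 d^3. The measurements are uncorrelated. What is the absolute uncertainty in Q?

Let u = p + x = 95.3. δu = √(δp² + δx²) = √(4.41 + 0.740) = 2.27, so δu/u = 0.0238.
Q is then a monomial in u, y, d:
δQ/Q = √((δu/u)² + (3·δy/y)² + (3·δd/d)²) = √(0.000567 + 0.0202 + 0.00198) = 0.151
Q = 1.19e+13, so δQ = 0.151 × 1.19e+13 = 1.8e+12.

1.8e+12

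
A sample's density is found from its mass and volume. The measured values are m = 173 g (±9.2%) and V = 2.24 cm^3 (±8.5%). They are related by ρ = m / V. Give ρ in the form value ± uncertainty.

77.2 ± 9.67 g/cm^3

Each factor contributes (exponent × relative error)² to (δρ/ρ)²:
  (1·δm/m)² = (1×0.0920)² = 0.00846;  (-1·δV/V)² = (-1×0.0850)² = 0.00723
δρ/ρ = √(0.0157) = 0.125
ρ = 77.2 g/cm^3, so δρ = 0.125 × 77.2 = 9.67 g/cm^3.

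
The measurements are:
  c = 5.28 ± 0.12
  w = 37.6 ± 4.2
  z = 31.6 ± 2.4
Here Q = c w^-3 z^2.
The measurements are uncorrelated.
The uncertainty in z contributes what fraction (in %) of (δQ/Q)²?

17.0%

(δQ/Q)² = (1·δc/c)² + (-3·δw/w)² + (2·δz/z)²
  c term: (1×0.0227)² = 0.000517
  w term: (-3×0.112)² = 0.112
  z term: (2×0.0759)² = 0.0231
Total = 0.136. Share from z = 0.0231/0.136 = 0.170.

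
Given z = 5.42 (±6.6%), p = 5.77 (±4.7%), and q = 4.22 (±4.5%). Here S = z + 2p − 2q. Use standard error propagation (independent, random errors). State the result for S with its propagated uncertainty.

8.52 ± 0.753

Each term contributes (cᵢ δxᵢ)² to (δS)²:
  (δz)² = 0.128;  (2·δp)² = 0.294;  (2·δq)² = 0.144
δS = √(0.566) = 0.753
S = 8.52.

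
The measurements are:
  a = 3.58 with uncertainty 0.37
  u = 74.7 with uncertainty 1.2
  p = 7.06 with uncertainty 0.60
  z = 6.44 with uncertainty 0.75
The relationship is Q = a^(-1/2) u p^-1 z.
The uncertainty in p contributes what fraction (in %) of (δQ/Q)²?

30.5%

(δQ/Q)² = (−½·δa/a)² + (1·δu/u)² + (-1·δp/p)² + (1·δz/z)²
  a term: (-0.5×0.103)² = 0.00267
  u term: (1×0.0161)² = 0.000258
  p term: (-1×0.0850)² = 0.00722
  z term: (1×0.116)² = 0.0136
Total = 0.0237. Share from p = 0.00722/0.0237 = 0.305.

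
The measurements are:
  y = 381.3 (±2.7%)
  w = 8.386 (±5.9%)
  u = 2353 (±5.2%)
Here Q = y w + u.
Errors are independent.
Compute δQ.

241

Let p = y·w = 3198. δp/p = √((1·δy/y)² + (1·δw/w)²) = √(0.000729 + 0.00348) = 0.0649, so δp = 207.
Q = p + u: δQ = √(δp² + δu²) = √(43000 + 15000) = 241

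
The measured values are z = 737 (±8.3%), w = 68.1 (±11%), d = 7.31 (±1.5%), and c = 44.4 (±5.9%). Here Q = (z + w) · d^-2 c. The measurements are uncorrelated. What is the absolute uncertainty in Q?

67.7

Let u = z + w = 805. δu = √(δz² + δw²) = √(3740 + 56.1) = 61.6, so δu/u = 0.0765.
Q is then a monomial in u, d, c:
δQ/Q = √((δu/u)² + (-2·δd/d)² + (1·δc/c)²) = √(0.00586 + 0.000900 + 0.00348) = 0.101
Q = 669, so δQ = 0.101 × 669 = 67.7.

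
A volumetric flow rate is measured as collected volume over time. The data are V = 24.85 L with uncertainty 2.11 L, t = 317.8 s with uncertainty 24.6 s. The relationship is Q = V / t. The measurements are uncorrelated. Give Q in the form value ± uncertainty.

Since Q is a product/quotient, work with relative uncertainties:
  (1·δV/V)² = (1×0.0849)² = 0.00721;  (-1·δt/t)² = (-1×0.0774)² = 0.00599
δQ/Q = √(0.0132) = 0.115
Q = 0.07819 L/s, so δQ = 0.115 × 0.07819 = 0.00898 L/s.

0.07819 ± 0.00898 L/s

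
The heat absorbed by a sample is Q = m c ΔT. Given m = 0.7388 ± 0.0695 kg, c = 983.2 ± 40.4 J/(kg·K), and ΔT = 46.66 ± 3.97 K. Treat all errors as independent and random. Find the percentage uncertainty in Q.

13.3%

Q is a product of powers, so relative uncertainties combine in quadrature:
  (1·δm/m)² = (1×0.0941)² = 0.00885;  (1·δc/c)² = (1×0.0411)² = 0.00169;  (1·δΔT/ΔT)² = (1×0.0851)² = 0.00724
δQ/Q = √(0.0178) = 0.133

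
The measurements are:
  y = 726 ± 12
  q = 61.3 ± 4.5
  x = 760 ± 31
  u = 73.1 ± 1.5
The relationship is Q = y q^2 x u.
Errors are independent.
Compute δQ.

2.34e+10

For a monomial Q ∝ y, q^2, x, u, fractional errors add in quadrature:
  (1·δy/y)² = (1×0.0165)² = 0.000273;  (2·δq/q)² = (2×0.0734)² = 0.0216;  (1·δx/x)² = (1×0.0408)² = 0.00166;  (1·δu/u)² = (1×0.0205)² = 0.000421
δQ/Q = √(0.0239) = 0.155
Q = 1.52e+11, so δQ = 0.155 × 1.52e+11 = 2.34e+10.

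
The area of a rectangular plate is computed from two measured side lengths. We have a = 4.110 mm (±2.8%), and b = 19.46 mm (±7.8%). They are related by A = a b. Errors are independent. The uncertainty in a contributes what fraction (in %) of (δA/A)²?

11.4%

(δA/A)² = (1·δa/a)² + (1·δb/b)²
  a term: (1×0.0280)² = 0.000784
  b term: (1×0.0780)² = 0.00608
Total = 0.00687. Share from a = 0.000784/0.00687 = 0.114.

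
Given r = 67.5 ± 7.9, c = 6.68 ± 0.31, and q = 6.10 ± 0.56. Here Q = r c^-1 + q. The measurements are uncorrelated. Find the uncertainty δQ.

1.39

Let p = r·c^-1 = 10.1. δp/p = √((1·δr/r)² + (-1·δc/c)²) = √(0.0137 + 0.00215) = 0.126, so δp = 1.27.
Q = p + q: δQ = √(δp² + δq²) = √(1.62 + 0.314) = 1.39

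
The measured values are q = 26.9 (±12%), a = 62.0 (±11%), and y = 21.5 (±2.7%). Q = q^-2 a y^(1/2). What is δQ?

Each factor contributes (exponent × relative error)² to (δQ/Q)²:
  (-2·δq/q)² = (-2×0.120)² = 0.0576;  (1·δa/a)² = (1×0.110)² = 0.0121;  (½·δy/y)² = (0.5×0.0270)² = 0.000182
δQ/Q = √(0.0699) = 0.264
Q = 0.397, so δQ = 0.264 × 0.397 = 0.105.

0.105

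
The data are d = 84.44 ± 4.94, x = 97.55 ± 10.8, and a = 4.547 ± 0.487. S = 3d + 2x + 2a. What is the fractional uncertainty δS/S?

S is a linear combination, so absolute uncertainties add in quadrature:
  (3·δd)² = 220;  (2·δx)² = 467;  (2·δa)² = 0.949
δS = √(687) = 26.2
S = 457.5, so δS/S = 26.2/457.5 = 0.0573.

0.0573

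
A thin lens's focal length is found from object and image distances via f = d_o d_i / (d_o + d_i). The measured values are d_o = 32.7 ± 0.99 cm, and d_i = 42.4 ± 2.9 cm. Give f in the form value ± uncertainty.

∂f/∂d_o = (d_i/(d_o+d_i))² = 0.319;  ∂f/∂d_i = (d_o/(d_o+d_i))² = 0.190
δf = √((∂f/∂d_o · δd_o)² + (∂f/∂d_i · δd_i)²) = √(0.0996 + 0.302) = 0.634 cm
f = 18.5 cm.

18.5 ± 0.634 cm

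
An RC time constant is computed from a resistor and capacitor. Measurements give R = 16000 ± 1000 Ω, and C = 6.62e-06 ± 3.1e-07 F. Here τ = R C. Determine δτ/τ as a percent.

7.81%

Each factor contributes (exponent × relative error)² to (δτ/τ)²:
  (1·δR/R)² = (1×0.0625)² = 0.00391;  (1·δC/C)² = (1×0.0468)² = 0.00219
δτ/τ = √(0.00610) = 0.0781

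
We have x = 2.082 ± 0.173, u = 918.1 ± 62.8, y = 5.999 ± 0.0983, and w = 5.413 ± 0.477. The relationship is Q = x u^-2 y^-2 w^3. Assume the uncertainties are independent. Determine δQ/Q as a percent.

31.1%

For a monomial Q ∝ x, u^-2, y^-2, w^3, fractional errors add in quadrature:
  (1·δx/x)² = (1×0.0831)² = 0.00690;  (-2·δu/u)² = (-2×0.0684)² = 0.0187;  (-2·δy/y)² = (-2×0.0164)² = 0.00107;  (3·δw/w)² = (3×0.0881)² = 0.0699
δQ/Q = √(0.0966) = 0.311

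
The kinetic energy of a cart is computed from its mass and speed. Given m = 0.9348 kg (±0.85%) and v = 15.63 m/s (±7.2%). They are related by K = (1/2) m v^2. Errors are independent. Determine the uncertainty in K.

For a monomial K ∝ m, v^2, fractional errors add in quadrature:
  (1·δm/m)² = (1×0.00850)² = 7.23e-05;  (2·δv/v)² = (2×0.0720)² = 0.0207
δK/K = √(0.0208) = 0.144
K = 114.2 J, so δK = 0.144 × 114.2 = 16.5 J.

16.5 J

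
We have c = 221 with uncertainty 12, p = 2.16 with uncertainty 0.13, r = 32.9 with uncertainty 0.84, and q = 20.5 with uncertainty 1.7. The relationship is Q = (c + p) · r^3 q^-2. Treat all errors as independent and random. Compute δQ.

Let u = c + p = 223. δu = √(δc² + δp²) = √(144 + 0.0169) = 12.0, so δu/u = 0.0538.
Q is then a monomial in u, r, q:
δQ/Q = √((δu/u)² + (3·δr/r)² + (-2·δq/q)²) = √(0.00289 + 0.00587 + 0.0275) = 0.190
Q = 18900, so δQ = 0.190 × 18900 = 3600.

3600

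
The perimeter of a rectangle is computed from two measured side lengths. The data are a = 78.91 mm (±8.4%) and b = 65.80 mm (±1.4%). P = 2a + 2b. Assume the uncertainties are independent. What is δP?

Absolute uncertainties add in quadrature for a linear combination:
  (2·δa)² = 176;  (2·δb)² = 3.39
δP = √(179) = 13.4 mm

13.4 mm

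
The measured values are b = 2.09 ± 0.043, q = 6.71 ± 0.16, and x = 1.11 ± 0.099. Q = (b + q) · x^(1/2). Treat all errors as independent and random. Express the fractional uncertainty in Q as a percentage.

4.84%

Let u = b + q = 8.80. δu = √(δb² + δq²) = √(0.00185 + 0.0256) = 0.166, so δu/u = 0.0188.
Q is then a monomial in u, x:
δQ/Q = √((δu/u)² + (½·δx/x)²) = √(0.000354 + 0.00199) = 0.0484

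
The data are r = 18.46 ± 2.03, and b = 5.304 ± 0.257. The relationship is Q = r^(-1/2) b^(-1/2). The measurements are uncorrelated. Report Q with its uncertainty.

0.1011 ± 0.00607

Relative error in a monomial: (δQ/Q)² = Σ (nᵢ · δxᵢ/xᵢ)².
  (−½·δr/r)² = (-0.5×0.110)² = 0.00302;  (−½·δb/b)² = (-0.5×0.0485)² = 0.000587
δQ/Q = √(0.00361) = 0.0601
Q = 0.1011, so δQ = 0.0601 × 0.1011 = 0.00607.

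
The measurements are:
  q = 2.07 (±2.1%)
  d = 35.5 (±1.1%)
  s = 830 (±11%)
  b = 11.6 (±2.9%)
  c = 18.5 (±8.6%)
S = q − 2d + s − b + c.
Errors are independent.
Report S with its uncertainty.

768 ± 91.3

Sums and differences: (δS)² = Σ (cᵢ δxᵢ)².
  (δq)² = 0.00189;  (2·δd)² = 0.610;  (δs)² = 8340;  (δb)² = 0.113;  (δc)² = 2.53
δS = √(8340) = 91.3
S = 768.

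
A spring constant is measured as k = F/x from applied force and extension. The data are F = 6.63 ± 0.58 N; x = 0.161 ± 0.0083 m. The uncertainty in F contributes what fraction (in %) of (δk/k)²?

74.2%

(δk/k)² = (1·δF/F)² + (-1·δx/x)²
  F term: (1×0.0875)² = 0.00765
  x term: (-1×0.0516)² = 0.00266
Total = 0.0103. Share from F = 0.00765/0.0103 = 0.742.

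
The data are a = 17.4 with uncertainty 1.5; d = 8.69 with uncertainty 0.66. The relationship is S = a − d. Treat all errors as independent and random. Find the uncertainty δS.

1.64

S is a linear combination, so absolute uncertainties add in quadrature:
  (δa)² = 2.25;  (δd)² = 0.436
δS = √(2.69) = 1.64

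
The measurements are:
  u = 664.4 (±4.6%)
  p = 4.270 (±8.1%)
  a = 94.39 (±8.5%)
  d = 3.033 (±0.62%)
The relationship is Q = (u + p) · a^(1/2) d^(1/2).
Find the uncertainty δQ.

707

Let w = u + p = 668.7. δw = √(δu² + δp²) = √(934 + 0.120) = 30.6, so δw/w = 0.0457.
Q is then a monomial in w, a, d:
δQ/Q = √((δw/w)² + (½·δa/a)² + (½·δd/d)²) = √(0.00209 + 0.00181 + 9.61e-06) = 0.0625
Q = 11310, so δQ = 0.0625 × 11310 = 707.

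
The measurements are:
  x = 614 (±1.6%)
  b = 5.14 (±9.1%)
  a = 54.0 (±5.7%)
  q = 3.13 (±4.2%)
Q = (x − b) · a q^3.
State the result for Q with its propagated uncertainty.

(1.01 ± 0.140) × 10^6

Let u = x − b = 609. δu = √(δx² + δb²) = √(96.5 + 0.219) = 9.84, so δu/u = 0.0162.
Q is then a monomial in u, a, q:
δQ/Q = √((δu/u)² + (1·δa/a)² + (3·δq/q)²) = √(0.000261 + 0.00325 + 0.0159) = 0.139
Q = 1.01e+06, so δQ = 0.139 × 1.01e+06 = 1.4e+05.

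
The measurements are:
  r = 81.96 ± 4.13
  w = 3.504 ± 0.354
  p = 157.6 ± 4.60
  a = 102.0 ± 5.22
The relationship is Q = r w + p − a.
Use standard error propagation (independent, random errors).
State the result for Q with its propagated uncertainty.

342.8 ± 33.2

Let h = r·w = 287.2. δh/h = √((1·δr/r)² + (1·δw/w)²) = √(0.00254 + 0.0102) = 0.113, so δh = 32.4.
Q = h + p − a: δQ = √(δh² + δp² + δa²) = √(1050 + 21.2 + 27.2) = 33.2
Q = 342.8.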